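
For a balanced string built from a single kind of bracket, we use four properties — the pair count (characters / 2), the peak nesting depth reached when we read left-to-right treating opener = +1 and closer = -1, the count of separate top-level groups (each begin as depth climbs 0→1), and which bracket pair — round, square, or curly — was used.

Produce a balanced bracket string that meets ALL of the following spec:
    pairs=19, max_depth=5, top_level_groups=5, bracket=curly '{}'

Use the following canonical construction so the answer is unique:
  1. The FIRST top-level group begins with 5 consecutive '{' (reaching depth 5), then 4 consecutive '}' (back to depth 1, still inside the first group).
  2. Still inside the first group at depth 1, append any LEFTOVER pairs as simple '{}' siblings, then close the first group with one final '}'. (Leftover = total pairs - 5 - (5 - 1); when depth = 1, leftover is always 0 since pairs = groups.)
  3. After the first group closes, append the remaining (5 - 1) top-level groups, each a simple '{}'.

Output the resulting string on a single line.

Answer: {{{{{}}}}{}{}{}{}{}{}{}{}{}{}}{}{}{}{}

Derivation:
Spec: pairs=19 depth=5 groups=5
Leftover pairs = 19 - 5 - (5-1) = 10
First group: deep chain of depth 5 + 10 sibling pairs
Remaining 4 groups: simple '{}' each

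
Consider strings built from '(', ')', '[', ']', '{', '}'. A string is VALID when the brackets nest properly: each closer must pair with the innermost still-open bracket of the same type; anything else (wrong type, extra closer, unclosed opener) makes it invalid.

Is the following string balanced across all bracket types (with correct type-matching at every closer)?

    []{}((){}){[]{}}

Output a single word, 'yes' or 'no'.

Answer: yes

Derivation:
pos 0: push '['; stack = [
pos 1: ']' matches '['; pop; stack = (empty)
pos 2: push '{'; stack = {
pos 3: '}' matches '{'; pop; stack = (empty)
pos 4: push '('; stack = (
pos 5: push '('; stack = ((
pos 6: ')' matches '('; pop; stack = (
pos 7: push '{'; stack = ({
pos 8: '}' matches '{'; pop; stack = (
pos 9: ')' matches '('; pop; stack = (empty)
pos 10: push '{'; stack = {
pos 11: push '['; stack = {[
pos 12: ']' matches '['; pop; stack = {
pos 13: push '{'; stack = {{
pos 14: '}' matches '{'; pop; stack = {
pos 15: '}' matches '{'; pop; stack = (empty)
end: stack empty → VALID
Verdict: properly nested → yes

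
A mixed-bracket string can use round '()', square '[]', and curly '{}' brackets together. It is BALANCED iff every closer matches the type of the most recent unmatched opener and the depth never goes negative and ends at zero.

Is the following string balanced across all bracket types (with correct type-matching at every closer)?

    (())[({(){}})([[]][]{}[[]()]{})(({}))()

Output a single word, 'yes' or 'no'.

pos 0: push '('; stack = (
pos 1: push '('; stack = ((
pos 2: ')' matches '('; pop; stack = (
pos 3: ')' matches '('; pop; stack = (empty)
pos 4: push '['; stack = [
pos 5: push '('; stack = [(
pos 6: push '{'; stack = [({
pos 7: push '('; stack = [({(
pos 8: ')' matches '('; pop; stack = [({
pos 9: push '{'; stack = [({{
pos 10: '}' matches '{'; pop; stack = [({
pos 11: '}' matches '{'; pop; stack = [(
pos 12: ')' matches '('; pop; stack = [
pos 13: push '('; stack = [(
pos 14: push '['; stack = [([
pos 15: push '['; stack = [([[
pos 16: ']' matches '['; pop; stack = [([
pos 17: ']' matches '['; pop; stack = [(
pos 18: push '['; stack = [([
pos 19: ']' matches '['; pop; stack = [(
pos 20: push '{'; stack = [({
pos 21: '}' matches '{'; pop; stack = [(
pos 22: push '['; stack = [([
pos 23: push '['; stack = [([[
pos 24: ']' matches '['; pop; stack = [([
pos 25: push '('; stack = [([(
pos 26: ')' matches '('; pop; stack = [([
pos 27: ']' matches '['; pop; stack = [(
pos 28: push '{'; stack = [({
pos 29: '}' matches '{'; pop; stack = [(
pos 30: ')' matches '('; pop; stack = [
pos 31: push '('; stack = [(
pos 32: push '('; stack = [((
pos 33: push '{'; stack = [(({
pos 34: '}' matches '{'; pop; stack = [((
pos 35: ')' matches '('; pop; stack = [(
pos 36: ')' matches '('; pop; stack = [
pos 37: push '('; stack = [(
pos 38: ')' matches '('; pop; stack = [
end: stack still non-empty ([) → INVALID
Verdict: unclosed openers at end: [ → no

Answer: no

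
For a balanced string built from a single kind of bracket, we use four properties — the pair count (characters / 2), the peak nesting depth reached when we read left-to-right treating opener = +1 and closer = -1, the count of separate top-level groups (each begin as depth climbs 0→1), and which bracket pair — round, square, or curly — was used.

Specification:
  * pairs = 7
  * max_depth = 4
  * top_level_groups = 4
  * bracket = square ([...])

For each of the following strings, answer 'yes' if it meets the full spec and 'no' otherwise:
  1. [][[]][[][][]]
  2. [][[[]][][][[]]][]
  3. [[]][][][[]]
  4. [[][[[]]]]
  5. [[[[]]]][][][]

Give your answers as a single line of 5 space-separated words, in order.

String 1 '[][[]][[][][]]': depth seq [1 0 1 2 1 0 1 2 1 2 1 2 1 0]
  -> pairs=7 depth=2 groups=3 -> no
String 2 '[][[[]][][][[]]][]': depth seq [1 0 1 2 3 2 1 2 1 2 1 2 3 2 1 0 1 0]
  -> pairs=9 depth=3 groups=3 -> no
String 3 '[[]][][][[]]': depth seq [1 2 1 0 1 0 1 0 1 2 1 0]
  -> pairs=6 depth=2 groups=4 -> no
String 4 '[[][[[]]]]': depth seq [1 2 1 2 3 4 3 2 1 0]
  -> pairs=5 depth=4 groups=1 -> no
String 5 '[[[[]]]][][][]': depth seq [1 2 3 4 3 2 1 0 1 0 1 0 1 0]
  -> pairs=7 depth=4 groups=4 -> yes

Answer: no no no no yes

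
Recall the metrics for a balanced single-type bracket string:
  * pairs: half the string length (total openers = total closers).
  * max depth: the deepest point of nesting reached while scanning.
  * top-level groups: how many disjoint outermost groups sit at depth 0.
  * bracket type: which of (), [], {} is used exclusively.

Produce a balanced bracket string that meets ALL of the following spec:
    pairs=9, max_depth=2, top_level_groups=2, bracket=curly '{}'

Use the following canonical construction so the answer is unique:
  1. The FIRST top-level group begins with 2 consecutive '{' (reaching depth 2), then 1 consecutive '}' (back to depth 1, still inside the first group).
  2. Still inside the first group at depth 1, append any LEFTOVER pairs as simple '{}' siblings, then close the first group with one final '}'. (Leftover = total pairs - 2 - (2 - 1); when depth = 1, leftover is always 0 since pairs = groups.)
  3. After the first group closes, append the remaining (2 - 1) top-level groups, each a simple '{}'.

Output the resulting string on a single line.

Answer: {{}{}{}{}{}{}{}}{}

Derivation:
Spec: pairs=9 depth=2 groups=2
Leftover pairs = 9 - 2 - (2-1) = 6
First group: deep chain of depth 2 + 6 sibling pairs
Remaining 1 groups: simple '{}' each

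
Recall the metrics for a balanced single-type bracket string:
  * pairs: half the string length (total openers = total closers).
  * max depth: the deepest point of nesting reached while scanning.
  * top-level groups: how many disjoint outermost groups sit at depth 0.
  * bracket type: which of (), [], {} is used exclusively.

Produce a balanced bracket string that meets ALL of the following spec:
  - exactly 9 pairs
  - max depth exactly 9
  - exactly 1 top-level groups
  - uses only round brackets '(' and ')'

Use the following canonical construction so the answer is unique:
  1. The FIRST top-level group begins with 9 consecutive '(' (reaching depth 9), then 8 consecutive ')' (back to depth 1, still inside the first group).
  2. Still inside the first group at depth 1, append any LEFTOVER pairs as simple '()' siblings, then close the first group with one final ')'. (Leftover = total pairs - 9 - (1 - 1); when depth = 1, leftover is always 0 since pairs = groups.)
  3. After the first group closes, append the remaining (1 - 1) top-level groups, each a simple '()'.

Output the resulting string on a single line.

Answer: ((((((((()))))))))

Derivation:
Spec: pairs=9 depth=9 groups=1
Leftover pairs = 9 - 9 - (1-1) = 0
First group: deep chain of depth 9 + 0 sibling pairs
Remaining 0 groups: simple '()' each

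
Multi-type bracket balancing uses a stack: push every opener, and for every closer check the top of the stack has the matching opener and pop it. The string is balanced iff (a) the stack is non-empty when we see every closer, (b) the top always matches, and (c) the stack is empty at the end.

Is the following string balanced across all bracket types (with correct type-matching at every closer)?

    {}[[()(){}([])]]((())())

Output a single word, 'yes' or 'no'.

Answer: yes

Derivation:
pos 0: push '{'; stack = {
pos 1: '}' matches '{'; pop; stack = (empty)
pos 2: push '['; stack = [
pos 3: push '['; stack = [[
pos 4: push '('; stack = [[(
pos 5: ')' matches '('; pop; stack = [[
pos 6: push '('; stack = [[(
pos 7: ')' matches '('; pop; stack = [[
pos 8: push '{'; stack = [[{
pos 9: '}' matches '{'; pop; stack = [[
pos 10: push '('; stack = [[(
pos 11: push '['; stack = [[([
pos 12: ']' matches '['; pop; stack = [[(
pos 13: ')' matches '('; pop; stack = [[
pos 14: ']' matches '['; pop; stack = [
pos 15: ']' matches '['; pop; stack = (empty)
pos 16: push '('; stack = (
pos 17: push '('; stack = ((
pos 18: push '('; stack = (((
pos 19: ')' matches '('; pop; stack = ((
pos 20: ')' matches '('; pop; stack = (
pos 21: push '('; stack = ((
pos 22: ')' matches '('; pop; stack = (
pos 23: ')' matches '('; pop; stack = (empty)
end: stack empty → VALID
Verdict: properly nested → yes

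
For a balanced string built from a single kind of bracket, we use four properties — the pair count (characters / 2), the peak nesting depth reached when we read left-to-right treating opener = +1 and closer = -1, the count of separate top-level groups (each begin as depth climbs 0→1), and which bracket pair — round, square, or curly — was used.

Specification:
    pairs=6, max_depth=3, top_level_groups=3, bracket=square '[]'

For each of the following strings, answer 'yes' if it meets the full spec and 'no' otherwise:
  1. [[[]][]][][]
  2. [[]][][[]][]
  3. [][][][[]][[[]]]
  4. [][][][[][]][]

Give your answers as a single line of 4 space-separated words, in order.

String 1 '[[[]][]][][]': depth seq [1 2 3 2 1 2 1 0 1 0 1 0]
  -> pairs=6 depth=3 groups=3 -> yes
String 2 '[[]][][[]][]': depth seq [1 2 1 0 1 0 1 2 1 0 1 0]
  -> pairs=6 depth=2 groups=4 -> no
String 3 '[][][][[]][[[]]]': depth seq [1 0 1 0 1 0 1 2 1 0 1 2 3 2 1 0]
  -> pairs=8 depth=3 groups=5 -> no
String 4 '[][][][[][]][]': depth seq [1 0 1 0 1 0 1 2 1 2 1 0 1 0]
  -> pairs=7 depth=2 groups=5 -> no

Answer: yes no no no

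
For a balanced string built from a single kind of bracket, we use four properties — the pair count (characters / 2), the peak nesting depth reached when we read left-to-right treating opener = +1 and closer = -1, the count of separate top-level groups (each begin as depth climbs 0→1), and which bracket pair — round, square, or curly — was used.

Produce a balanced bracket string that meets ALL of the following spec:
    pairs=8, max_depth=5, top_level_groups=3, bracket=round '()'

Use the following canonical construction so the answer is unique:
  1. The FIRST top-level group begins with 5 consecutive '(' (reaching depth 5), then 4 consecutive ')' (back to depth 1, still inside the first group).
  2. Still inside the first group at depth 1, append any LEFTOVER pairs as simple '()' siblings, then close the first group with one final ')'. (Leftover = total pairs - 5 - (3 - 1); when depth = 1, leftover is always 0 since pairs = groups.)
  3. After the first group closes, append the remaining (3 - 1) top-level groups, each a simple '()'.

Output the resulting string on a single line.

Answer: ((((())))())()()

Derivation:
Spec: pairs=8 depth=5 groups=3
Leftover pairs = 8 - 5 - (3-1) = 1
First group: deep chain of depth 5 + 1 sibling pairs
Remaining 2 groups: simple '()' each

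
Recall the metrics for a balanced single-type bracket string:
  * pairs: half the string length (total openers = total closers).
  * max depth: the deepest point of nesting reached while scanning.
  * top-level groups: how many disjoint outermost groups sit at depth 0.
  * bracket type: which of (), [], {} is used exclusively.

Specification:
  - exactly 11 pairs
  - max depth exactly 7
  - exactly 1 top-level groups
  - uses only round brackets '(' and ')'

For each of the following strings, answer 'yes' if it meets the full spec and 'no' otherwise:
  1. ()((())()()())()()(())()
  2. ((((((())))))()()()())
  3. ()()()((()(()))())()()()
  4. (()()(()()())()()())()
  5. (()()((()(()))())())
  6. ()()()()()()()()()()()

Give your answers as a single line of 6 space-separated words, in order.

Answer: no yes no no no no

Derivation:
String 1 '()((())()()())()()(())()': depth seq [1 0 1 2 3 2 1 2 1 2 1 2 1 0 1 0 1 0 1 2 1 0 1 0]
  -> pairs=12 depth=3 groups=6 -> no
String 2 '((((((())))))()()()())': depth seq [1 2 3 4 5 6 7 6 5 4 3 2 1 2 1 2 1 2 1 2 1 0]
  -> pairs=11 depth=7 groups=1 -> yes
String 3 '()()()((()(()))())()()()': depth seq [1 0 1 0 1 0 1 2 3 2 3 4 3 2 1 2 1 0 1 0 1 0 1 0]
  -> pairs=12 depth=4 groups=7 -> no
String 4 '(()()(()()())()()())()': depth seq [1 2 1 2 1 2 3 2 3 2 3 2 1 2 1 2 1 2 1 0 1 0]
  -> pairs=11 depth=3 groups=2 -> no
String 5 '(()()((()(()))())())': depth seq [1 2 1 2 1 2 3 4 3 4 5 4 3 2 3 2 1 2 1 0]
  -> pairs=10 depth=5 groups=1 -> no
String 6 '()()()()()()()()()()()': depth seq [1 0 1 0 1 0 1 0 1 0 1 0 1 0 1 0 1 0 1 0 1 0]
  -> pairs=11 depth=1 groups=11 -> no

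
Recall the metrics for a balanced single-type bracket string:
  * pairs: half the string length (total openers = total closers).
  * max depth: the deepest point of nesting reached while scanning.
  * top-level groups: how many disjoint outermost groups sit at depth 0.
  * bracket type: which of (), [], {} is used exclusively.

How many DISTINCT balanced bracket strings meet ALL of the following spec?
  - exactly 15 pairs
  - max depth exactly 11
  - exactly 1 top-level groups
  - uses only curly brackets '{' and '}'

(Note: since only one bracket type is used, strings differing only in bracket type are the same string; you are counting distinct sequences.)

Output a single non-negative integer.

Spec: pairs=15 depth=11 groups=1
Count(depth <= 11) = 2671892
Count(depth <= 10) = 2660139
Count(depth == 11) = 2671892 - 2660139 = 11753

Answer: 11753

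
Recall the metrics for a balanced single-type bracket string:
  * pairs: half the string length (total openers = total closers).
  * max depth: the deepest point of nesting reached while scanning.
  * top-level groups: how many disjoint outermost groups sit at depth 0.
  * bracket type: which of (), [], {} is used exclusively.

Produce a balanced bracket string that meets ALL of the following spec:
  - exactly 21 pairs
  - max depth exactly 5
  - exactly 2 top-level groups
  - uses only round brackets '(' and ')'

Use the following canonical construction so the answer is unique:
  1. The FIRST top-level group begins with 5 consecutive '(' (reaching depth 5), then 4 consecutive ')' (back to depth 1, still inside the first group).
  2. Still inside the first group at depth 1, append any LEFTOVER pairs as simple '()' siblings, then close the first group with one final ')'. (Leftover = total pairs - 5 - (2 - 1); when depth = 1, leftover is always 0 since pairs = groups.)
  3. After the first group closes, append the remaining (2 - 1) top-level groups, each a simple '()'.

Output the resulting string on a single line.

Spec: pairs=21 depth=5 groups=2
Leftover pairs = 21 - 5 - (2-1) = 15
First group: deep chain of depth 5 + 15 sibling pairs
Remaining 1 groups: simple '()' each

Answer: ((((())))()()()()()()()()()()()()()()())()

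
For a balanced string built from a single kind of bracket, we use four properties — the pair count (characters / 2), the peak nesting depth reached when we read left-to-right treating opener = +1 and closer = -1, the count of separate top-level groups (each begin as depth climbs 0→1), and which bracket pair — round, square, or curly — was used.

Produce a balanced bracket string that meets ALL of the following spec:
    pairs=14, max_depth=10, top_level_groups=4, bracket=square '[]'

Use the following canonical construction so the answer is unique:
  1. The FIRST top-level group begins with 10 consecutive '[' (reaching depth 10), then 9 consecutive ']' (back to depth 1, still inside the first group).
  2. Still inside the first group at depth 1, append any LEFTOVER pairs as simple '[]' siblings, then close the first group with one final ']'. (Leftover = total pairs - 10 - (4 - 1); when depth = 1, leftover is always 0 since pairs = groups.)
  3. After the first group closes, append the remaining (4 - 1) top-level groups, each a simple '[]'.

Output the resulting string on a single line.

Answer: [[[[[[[[[[]]]]]]]]][]][][][]

Derivation:
Spec: pairs=14 depth=10 groups=4
Leftover pairs = 14 - 10 - (4-1) = 1
First group: deep chain of depth 10 + 1 sibling pairs
Remaining 3 groups: simple '[]' each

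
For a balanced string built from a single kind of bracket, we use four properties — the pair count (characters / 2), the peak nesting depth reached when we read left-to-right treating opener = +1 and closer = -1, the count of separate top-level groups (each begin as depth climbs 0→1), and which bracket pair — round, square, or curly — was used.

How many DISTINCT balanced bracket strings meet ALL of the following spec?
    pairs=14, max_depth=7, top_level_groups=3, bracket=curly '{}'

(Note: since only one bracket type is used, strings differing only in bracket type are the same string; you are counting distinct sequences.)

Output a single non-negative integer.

Spec: pairs=14 depth=7 groups=3
Count(depth <= 7) = 514326
Count(depth <= 6) = 465060
Count(depth == 7) = 514326 - 465060 = 49266

Answer: 49266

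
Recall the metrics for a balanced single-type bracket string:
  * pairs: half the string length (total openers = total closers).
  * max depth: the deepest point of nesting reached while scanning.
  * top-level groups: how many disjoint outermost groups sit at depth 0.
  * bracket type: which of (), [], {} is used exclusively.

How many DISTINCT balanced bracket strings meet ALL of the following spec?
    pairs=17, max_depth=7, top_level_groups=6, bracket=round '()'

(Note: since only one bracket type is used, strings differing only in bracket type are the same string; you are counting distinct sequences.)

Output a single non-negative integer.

Spec: pairs=17 depth=7 groups=6
Count(depth <= 7) = 4529304
Count(depth <= 6) = 4310280
Count(depth == 7) = 4529304 - 4310280 = 219024

Answer: 219024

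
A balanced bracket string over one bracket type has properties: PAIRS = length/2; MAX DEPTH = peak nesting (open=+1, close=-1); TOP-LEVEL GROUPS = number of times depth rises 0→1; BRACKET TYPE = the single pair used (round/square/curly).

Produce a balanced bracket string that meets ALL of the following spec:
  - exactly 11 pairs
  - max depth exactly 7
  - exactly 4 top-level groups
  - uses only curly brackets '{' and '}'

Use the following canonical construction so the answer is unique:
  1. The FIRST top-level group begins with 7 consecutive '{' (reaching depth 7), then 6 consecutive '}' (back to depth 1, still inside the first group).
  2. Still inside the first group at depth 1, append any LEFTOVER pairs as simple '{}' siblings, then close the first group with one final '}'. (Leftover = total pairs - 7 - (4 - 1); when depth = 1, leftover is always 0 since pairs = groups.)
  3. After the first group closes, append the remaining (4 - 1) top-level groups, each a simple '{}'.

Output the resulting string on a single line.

Spec: pairs=11 depth=7 groups=4
Leftover pairs = 11 - 7 - (4-1) = 1
First group: deep chain of depth 7 + 1 sibling pairs
Remaining 3 groups: simple '{}' each

Answer: {{{{{{{}}}}}}{}}{}{}{}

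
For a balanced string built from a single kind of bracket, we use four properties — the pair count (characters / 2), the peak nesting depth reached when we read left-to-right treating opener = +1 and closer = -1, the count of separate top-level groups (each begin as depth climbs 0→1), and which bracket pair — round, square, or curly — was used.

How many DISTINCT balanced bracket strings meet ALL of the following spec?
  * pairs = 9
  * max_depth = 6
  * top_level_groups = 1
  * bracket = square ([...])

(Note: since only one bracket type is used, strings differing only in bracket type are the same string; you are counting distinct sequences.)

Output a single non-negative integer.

Spec: pairs=9 depth=6 groups=1
Count(depth <= 6) = 1341
Count(depth <= 5) = 1094
Count(depth == 6) = 1341 - 1094 = 247

Answer: 247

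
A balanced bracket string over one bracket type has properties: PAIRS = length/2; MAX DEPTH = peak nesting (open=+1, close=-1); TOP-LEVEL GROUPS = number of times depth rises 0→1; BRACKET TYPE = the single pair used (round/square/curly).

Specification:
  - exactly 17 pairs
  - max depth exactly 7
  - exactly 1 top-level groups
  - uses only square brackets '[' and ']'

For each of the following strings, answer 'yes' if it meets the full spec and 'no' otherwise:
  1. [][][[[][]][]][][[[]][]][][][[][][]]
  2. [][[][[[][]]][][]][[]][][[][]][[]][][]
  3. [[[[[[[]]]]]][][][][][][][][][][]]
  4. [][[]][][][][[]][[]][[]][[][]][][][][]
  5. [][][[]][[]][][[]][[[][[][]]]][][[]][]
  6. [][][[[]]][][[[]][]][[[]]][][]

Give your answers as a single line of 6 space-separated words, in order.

String 1 '[][][[[][]][]][][[[]][]][][][[][][]]': depth seq [1 0 1 0 1 2 3 2 3 2 1 2 1 0 1 0 1 2 3 2 1 2 1 0 1 0 1 0 1 2 1 2 1 2 1 0]
  -> pairs=18 depth=3 groups=8 -> no
String 2 '[][[][[[][]]][][]][[]][][[][]][[]][][]': depth seq [1 0 1 2 1 2 3 4 3 4 3 2 1 2 1 2 1 0 1 2 1 0 1 0 1 2 1 2 1 0 1 2 1 0 1 0 1 0]
  -> pairs=19 depth=4 groups=8 -> no
String 3 '[[[[[[[]]]]]][][][][][][][][][][]]': depth seq [1 2 3 4 5 6 7 6 5 4 3 2 1 2 1 2 1 2 1 2 1 2 1 2 1 2 1 2 1 2 1 2 1 0]
  -> pairs=17 depth=7 groups=1 -> yes
String 4 '[][[]][][][][[]][[]][[]][[][]][][][][]': depth seq [1 0 1 2 1 0 1 0 1 0 1 0 1 2 1 0 1 2 1 0 1 2 1 0 1 2 1 2 1 0 1 0 1 0 1 0 1 0]
  -> pairs=19 depth=2 groups=13 -> no
String 5 '[][][[]][[]][][[]][[[][[][]]]][][[]][]': depth seq [1 0 1 0 1 2 1 0 1 2 1 0 1 0 1 2 1 0 1 2 3 2 3 4 3 4 3 2 1 0 1 0 1 2 1 0 1 0]
  -> pairs=19 depth=4 groups=10 -> no
String 6 '[][][[[]]][][[[]][]][[[]]][][]': depth seq [1 0 1 0 1 2 3 2 1 0 1 0 1 2 3 2 1 2 1 0 1 2 3 2 1 0 1 0 1 0]
  -> pairs=15 depth=3 groups=8 -> no

Answer: no no yes no no no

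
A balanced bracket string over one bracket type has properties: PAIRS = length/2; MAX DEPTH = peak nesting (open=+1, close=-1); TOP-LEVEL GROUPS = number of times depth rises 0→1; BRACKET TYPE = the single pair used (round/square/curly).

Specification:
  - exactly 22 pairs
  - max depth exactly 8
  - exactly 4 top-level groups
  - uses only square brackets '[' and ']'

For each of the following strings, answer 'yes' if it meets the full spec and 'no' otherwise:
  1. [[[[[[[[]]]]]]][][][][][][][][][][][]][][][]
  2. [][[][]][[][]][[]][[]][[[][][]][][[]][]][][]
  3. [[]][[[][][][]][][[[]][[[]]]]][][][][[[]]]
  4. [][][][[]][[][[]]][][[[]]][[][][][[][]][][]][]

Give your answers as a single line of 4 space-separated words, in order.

String 1 '[[[[[[[[]]]]]]][][][][][][][][][][][]][][][]': depth seq [1 2 3 4 5 6 7 8 7 6 5 4 3 2 1 2 1 2 1 2 1 2 1 2 1 2 1 2 1 2 1 2 1 2 1 2 1 0 1 0 1 0 1 0]
  -> pairs=22 depth=8 groups=4 -> yes
String 2 '[][[][]][[][]][[]][[]][[[][][]][][[]][]][][]': depth seq [1 0 1 2 1 2 1 0 1 2 1 2 1 0 1 2 1 0 1 2 1 0 1 2 3 2 3 2 3 2 1 2 1 2 3 2 1 2 1 0 1 0 1 0]
  -> pairs=22 depth=3 groups=8 -> no
String 3 '[[]][[[][][][]][][[[]][[[]]]]][][][][[[]]]': depth seq [1 2 1 0 1 2 3 2 3 2 3 2 3 2 1 2 1 2 3 4 3 2 3 4 5 4 3 2 1 0 1 0 1 0 1 0 1 2 3 2 1 0]
  -> pairs=21 depth=5 groups=6 -> no
String 4 '[][][][[]][[][[]]][][[[]]][[][][][[][]][][]][]': depth seq [1 0 1 0 1 0 1 2 1 0 1 2 1 2 3 2 1 0 1 0 1 2 3 2 1 0 1 2 1 2 1 2 1 2 3 2 3 2 1 2 1 2 1 0 1 0]
  -> pairs=23 depth=3 groups=9 -> no

Answer: yes no no no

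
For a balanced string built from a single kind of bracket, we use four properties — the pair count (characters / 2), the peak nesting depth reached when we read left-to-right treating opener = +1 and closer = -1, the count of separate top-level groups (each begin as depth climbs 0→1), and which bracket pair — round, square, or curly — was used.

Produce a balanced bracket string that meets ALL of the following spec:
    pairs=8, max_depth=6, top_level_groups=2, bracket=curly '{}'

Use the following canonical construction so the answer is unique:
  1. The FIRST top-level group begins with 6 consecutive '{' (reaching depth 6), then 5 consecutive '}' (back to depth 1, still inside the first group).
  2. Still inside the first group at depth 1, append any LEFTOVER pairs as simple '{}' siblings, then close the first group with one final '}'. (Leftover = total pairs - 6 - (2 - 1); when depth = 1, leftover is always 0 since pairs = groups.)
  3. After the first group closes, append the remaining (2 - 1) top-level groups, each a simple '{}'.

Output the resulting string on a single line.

Answer: {{{{{{}}}}}{}}{}

Derivation:
Spec: pairs=8 depth=6 groups=2
Leftover pairs = 8 - 6 - (2-1) = 1
First group: deep chain of depth 6 + 1 sibling pairs
Remaining 1 groups: simple '{}' each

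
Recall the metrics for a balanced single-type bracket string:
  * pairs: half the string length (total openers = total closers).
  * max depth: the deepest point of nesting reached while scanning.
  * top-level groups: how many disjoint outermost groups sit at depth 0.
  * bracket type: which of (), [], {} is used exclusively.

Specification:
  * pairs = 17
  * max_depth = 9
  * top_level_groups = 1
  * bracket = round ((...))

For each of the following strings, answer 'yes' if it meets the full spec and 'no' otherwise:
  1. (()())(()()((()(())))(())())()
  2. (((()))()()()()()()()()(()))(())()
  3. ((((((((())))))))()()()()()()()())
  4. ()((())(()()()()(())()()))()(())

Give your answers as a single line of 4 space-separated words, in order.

Answer: no no yes no

Derivation:
String 1 '(()())(()()((()(())))(())())()': depth seq [1 2 1 2 1 0 1 2 1 2 1 2 3 4 3 4 5 4 3 2 1 2 3 2 1 2 1 0 1 0]
  -> pairs=15 depth=5 groups=3 -> no
String 2 '(((()))()()()()()()()()(()))(())()': depth seq [1 2 3 4 3 2 1 2 1 2 1 2 1 2 1 2 1 2 1 2 1 2 1 2 3 2 1 0 1 2 1 0 1 0]
  -> pairs=17 depth=4 groups=3 -> no
String 3 '((((((((())))))))()()()()()()()())': depth seq [1 2 3 4 5 6 7 8 9 8 7 6 5 4 3 2 1 2 1 2 1 2 1 2 1 2 1 2 1 2 1 2 1 0]
  -> pairs=17 depth=9 groups=1 -> yes
String 4 '()((())(()()()()(())()()))()(())': depth seq [1 0 1 2 3 2 1 2 3 2 3 2 3 2 3 2 3 4 3 2 3 2 3 2 1 0 1 0 1 2 1 0]
  -> pairs=16 depth=4 groups=4 -> no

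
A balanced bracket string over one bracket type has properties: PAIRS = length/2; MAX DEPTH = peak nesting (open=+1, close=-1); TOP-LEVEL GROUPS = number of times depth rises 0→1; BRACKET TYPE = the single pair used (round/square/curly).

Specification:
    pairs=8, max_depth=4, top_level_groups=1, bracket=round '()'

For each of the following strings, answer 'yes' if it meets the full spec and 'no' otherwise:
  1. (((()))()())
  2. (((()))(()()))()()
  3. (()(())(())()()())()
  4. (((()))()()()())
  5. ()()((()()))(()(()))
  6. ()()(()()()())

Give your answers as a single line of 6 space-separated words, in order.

String 1 '(((()))()())': depth seq [1 2 3 4 3 2 1 2 1 2 1 0]
  -> pairs=6 depth=4 groups=1 -> no
String 2 '(((()))(()()))()()': depth seq [1 2 3 4 3 2 1 2 3 2 3 2 1 0 1 0 1 0]
  -> pairs=9 depth=4 groups=3 -> no
String 3 '(()(())(())()()())()': depth seq [1 2 1 2 3 2 1 2 3 2 1 2 1 2 1 2 1 0 1 0]
  -> pairs=10 depth=3 groups=2 -> no
String 4 '(((()))()()()())': depth seq [1 2 3 4 3 2 1 2 1 2 1 2 1 2 1 0]
  -> pairs=8 depth=4 groups=1 -> yes
String 5 '()()((()()))(()(()))': depth seq [1 0 1 0 1 2 3 2 3 2 1 0 1 2 1 2 3 2 1 0]
  -> pairs=10 depth=3 groups=4 -> no
String 6 '()()(()()()())': depth seq [1 0 1 0 1 2 1 2 1 2 1 2 1 0]
  -> pairs=7 depth=2 groups=3 -> no

Answer: no no no yes no no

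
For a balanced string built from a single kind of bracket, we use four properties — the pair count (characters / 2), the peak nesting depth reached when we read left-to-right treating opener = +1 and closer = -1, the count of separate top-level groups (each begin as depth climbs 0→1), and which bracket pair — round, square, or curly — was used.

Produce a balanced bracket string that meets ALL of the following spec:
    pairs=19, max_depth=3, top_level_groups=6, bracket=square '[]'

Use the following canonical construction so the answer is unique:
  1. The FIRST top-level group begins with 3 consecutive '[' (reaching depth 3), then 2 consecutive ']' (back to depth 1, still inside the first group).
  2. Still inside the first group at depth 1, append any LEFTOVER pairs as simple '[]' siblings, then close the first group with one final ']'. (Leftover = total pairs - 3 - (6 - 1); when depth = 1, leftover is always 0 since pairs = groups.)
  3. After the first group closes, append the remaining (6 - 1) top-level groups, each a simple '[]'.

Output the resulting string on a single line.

Answer: [[[]][][][][][][][][][][][]][][][][][]

Derivation:
Spec: pairs=19 depth=3 groups=6
Leftover pairs = 19 - 3 - (6-1) = 11
First group: deep chain of depth 3 + 11 sibling pairs
Remaining 5 groups: simple '[]' each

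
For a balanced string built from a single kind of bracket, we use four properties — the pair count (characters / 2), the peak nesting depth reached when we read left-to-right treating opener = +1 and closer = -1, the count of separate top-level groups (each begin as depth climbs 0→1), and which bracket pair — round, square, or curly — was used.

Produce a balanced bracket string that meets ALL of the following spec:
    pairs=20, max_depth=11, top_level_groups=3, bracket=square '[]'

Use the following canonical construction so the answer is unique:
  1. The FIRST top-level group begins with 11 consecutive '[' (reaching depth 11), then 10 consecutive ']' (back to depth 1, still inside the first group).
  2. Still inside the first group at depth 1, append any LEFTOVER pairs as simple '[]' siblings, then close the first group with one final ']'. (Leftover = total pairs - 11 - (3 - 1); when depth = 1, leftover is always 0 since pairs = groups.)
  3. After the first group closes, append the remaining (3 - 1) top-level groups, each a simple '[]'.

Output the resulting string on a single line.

Spec: pairs=20 depth=11 groups=3
Leftover pairs = 20 - 11 - (3-1) = 7
First group: deep chain of depth 11 + 7 sibling pairs
Remaining 2 groups: simple '[]' each

Answer: [[[[[[[[[[[]]]]]]]]]][][][][][][][]][][]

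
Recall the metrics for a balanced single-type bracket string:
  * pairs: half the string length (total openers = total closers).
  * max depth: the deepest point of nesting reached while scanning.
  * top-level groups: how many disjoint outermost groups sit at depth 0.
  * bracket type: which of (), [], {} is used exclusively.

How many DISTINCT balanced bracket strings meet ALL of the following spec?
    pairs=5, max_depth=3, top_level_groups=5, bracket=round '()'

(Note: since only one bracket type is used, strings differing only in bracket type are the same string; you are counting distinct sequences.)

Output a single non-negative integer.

Spec: pairs=5 depth=3 groups=5
Count(depth <= 3) = 1
Count(depth <= 2) = 1
Count(depth == 3) = 1 - 1 = 0

Answer: 0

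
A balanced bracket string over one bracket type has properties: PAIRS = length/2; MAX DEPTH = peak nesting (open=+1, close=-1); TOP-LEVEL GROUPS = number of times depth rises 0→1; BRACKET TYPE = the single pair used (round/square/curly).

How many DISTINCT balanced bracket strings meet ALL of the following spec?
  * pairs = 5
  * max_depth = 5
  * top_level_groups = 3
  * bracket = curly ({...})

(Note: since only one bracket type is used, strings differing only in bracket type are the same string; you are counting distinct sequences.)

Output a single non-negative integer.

Spec: pairs=5 depth=5 groups=3
Count(depth <= 5) = 9
Count(depth <= 4) = 9
Count(depth == 5) = 9 - 9 = 0

Answer: 0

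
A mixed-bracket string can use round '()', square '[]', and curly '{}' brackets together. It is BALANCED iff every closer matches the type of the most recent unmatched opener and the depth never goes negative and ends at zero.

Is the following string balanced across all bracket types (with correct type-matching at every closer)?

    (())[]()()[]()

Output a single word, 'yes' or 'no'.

pos 0: push '('; stack = (
pos 1: push '('; stack = ((
pos 2: ')' matches '('; pop; stack = (
pos 3: ')' matches '('; pop; stack = (empty)
pos 4: push '['; stack = [
pos 5: ']' matches '['; pop; stack = (empty)
pos 6: push '('; stack = (
pos 7: ')' matches '('; pop; stack = (empty)
pos 8: push '('; stack = (
pos 9: ')' matches '('; pop; stack = (empty)
pos 10: push '['; stack = [
pos 11: ']' matches '['; pop; stack = (empty)
pos 12: push '('; stack = (
pos 13: ')' matches '('; pop; stack = (empty)
end: stack empty → VALID
Verdict: properly nested → yes

Answer: yes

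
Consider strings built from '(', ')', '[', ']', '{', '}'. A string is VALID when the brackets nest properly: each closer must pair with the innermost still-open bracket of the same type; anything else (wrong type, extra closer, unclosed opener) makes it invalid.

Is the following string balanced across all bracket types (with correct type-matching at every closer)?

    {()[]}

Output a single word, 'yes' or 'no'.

Answer: yes

Derivation:
pos 0: push '{'; stack = {
pos 1: push '('; stack = {(
pos 2: ')' matches '('; pop; stack = {
pos 3: push '['; stack = {[
pos 4: ']' matches '['; pop; stack = {
pos 5: '}' matches '{'; pop; stack = (empty)
end: stack empty → VALID
Verdict: properly nested → yes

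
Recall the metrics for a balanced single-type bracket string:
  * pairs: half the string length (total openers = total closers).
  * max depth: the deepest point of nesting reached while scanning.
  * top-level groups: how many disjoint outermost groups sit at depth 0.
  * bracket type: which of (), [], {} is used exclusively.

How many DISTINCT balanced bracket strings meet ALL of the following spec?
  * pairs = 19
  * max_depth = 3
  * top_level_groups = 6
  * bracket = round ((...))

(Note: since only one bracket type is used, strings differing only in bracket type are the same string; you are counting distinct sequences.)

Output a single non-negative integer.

Spec: pairs=19 depth=3 groups=6
Count(depth <= 3) = 4296192
Count(depth <= 2) = 8568
Count(depth == 3) = 4296192 - 8568 = 4287624

Answer: 4287624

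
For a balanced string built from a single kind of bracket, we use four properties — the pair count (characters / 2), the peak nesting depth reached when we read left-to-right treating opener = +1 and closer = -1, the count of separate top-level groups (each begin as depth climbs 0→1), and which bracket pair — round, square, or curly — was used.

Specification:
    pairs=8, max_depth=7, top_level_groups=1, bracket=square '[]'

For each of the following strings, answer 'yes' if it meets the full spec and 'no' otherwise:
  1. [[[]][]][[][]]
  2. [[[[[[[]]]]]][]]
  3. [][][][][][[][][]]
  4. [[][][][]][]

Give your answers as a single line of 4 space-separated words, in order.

Answer: no yes no no

Derivation:
String 1 '[[[]][]][[][]]': depth seq [1 2 3 2 1 2 1 0 1 2 1 2 1 0]
  -> pairs=7 depth=3 groups=2 -> no
String 2 '[[[[[[[]]]]]][]]': depth seq [1 2 3 4 5 6 7 6 5 4 3 2 1 2 1 0]
  -> pairs=8 depth=7 groups=1 -> yes
String 3 '[][][][][][[][][]]': depth seq [1 0 1 0 1 0 1 0 1 0 1 2 1 2 1 2 1 0]
  -> pairs=9 depth=2 groups=6 -> no
String 4 '[[][][][]][]': depth seq [1 2 1 2 1 2 1 2 1 0 1 0]
  -> pairs=6 depth=2 groups=2 -> no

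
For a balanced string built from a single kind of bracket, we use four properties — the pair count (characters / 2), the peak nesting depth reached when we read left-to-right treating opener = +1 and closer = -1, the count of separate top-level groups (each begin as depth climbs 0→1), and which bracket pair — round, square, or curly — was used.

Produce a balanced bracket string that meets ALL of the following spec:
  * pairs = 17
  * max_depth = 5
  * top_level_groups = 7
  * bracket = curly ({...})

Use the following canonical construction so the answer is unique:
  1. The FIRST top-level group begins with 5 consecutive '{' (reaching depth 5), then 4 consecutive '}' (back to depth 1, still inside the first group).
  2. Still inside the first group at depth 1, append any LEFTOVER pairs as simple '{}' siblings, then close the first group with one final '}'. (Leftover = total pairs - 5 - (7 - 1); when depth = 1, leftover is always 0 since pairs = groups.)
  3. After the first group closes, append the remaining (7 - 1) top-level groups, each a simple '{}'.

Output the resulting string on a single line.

Answer: {{{{{}}}}{}{}{}{}{}{}}{}{}{}{}{}{}

Derivation:
Spec: pairs=17 depth=5 groups=7
Leftover pairs = 17 - 5 - (7-1) = 6
First group: deep chain of depth 5 + 6 sibling pairs
Remaining 6 groups: simple '{}' each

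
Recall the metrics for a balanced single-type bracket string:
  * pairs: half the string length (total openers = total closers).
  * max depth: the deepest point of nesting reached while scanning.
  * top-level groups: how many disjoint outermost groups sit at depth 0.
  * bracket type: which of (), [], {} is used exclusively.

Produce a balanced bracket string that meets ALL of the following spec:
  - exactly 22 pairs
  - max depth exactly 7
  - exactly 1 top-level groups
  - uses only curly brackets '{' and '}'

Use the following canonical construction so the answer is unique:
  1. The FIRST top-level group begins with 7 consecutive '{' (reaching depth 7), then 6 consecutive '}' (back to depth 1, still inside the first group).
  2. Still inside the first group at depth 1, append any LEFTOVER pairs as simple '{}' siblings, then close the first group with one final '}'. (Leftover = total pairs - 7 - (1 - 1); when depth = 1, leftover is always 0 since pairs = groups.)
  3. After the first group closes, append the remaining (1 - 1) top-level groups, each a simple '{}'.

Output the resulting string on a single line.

Answer: {{{{{{{}}}}}}{}{}{}{}{}{}{}{}{}{}{}{}{}{}{}}

Derivation:
Spec: pairs=22 depth=7 groups=1
Leftover pairs = 22 - 7 - (1-1) = 15
First group: deep chain of depth 7 + 15 sibling pairs
Remaining 0 groups: simple '{}' each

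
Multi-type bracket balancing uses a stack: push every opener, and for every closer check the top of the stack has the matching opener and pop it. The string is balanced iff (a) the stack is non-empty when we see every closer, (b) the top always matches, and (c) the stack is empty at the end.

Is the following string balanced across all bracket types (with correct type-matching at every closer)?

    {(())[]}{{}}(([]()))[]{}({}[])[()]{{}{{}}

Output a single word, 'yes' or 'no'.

Answer: no

Derivation:
pos 0: push '{'; stack = {
pos 1: push '('; stack = {(
pos 2: push '('; stack = {((
pos 3: ')' matches '('; pop; stack = {(
pos 4: ')' matches '('; pop; stack = {
pos 5: push '['; stack = {[
pos 6: ']' matches '['; pop; stack = {
pos 7: '}' matches '{'; pop; stack = (empty)
pos 8: push '{'; stack = {
pos 9: push '{'; stack = {{
pos 10: '}' matches '{'; pop; stack = {
pos 11: '}' matches '{'; pop; stack = (empty)
pos 12: push '('; stack = (
pos 13: push '('; stack = ((
pos 14: push '['; stack = (([
pos 15: ']' matches '['; pop; stack = ((
pos 16: push '('; stack = (((
pos 17: ')' matches '('; pop; stack = ((
pos 18: ')' matches '('; pop; stack = (
pos 19: ')' matches '('; pop; stack = (empty)
pos 20: push '['; stack = [
pos 21: ']' matches '['; pop; stack = (empty)
pos 22: push '{'; stack = {
pos 23: '}' matches '{'; pop; stack = (empty)
pos 24: push '('; stack = (
pos 25: push '{'; stack = ({
pos 26: '}' matches '{'; pop; stack = (
pos 27: push '['; stack = ([
pos 28: ']' matches '['; pop; stack = (
pos 29: ')' matches '('; pop; stack = (empty)
pos 30: push '['; stack = [
pos 31: push '('; stack = [(
pos 32: ')' matches '('; pop; stack = [
pos 33: ']' matches '['; pop; stack = (empty)
pos 34: push '{'; stack = {
pos 35: push '{'; stack = {{
pos 36: '}' matches '{'; pop; stack = {
pos 37: push '{'; stack = {{
pos 38: push '{'; stack = {{{
pos 39: '}' matches '{'; pop; stack = {{
pos 40: '}' matches '{'; pop; stack = {
end: stack still non-empty ({) → INVALID
Verdict: unclosed openers at end: { → no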